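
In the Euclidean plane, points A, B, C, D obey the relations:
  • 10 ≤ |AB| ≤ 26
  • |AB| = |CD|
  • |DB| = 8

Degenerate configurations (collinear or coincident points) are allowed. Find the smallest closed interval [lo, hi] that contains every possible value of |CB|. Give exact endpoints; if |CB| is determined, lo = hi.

|CB| ∈ [2, 34]  (≈ [2.0000, 34.0000])

|AB| ∈ [10, 26]
|BD| ∈ {8}
|CD| ∈ [10, 26]
|AD| ∈ [2, 34]
|BC| ∈ [2, 34]
|AC| ∈ [0, 60]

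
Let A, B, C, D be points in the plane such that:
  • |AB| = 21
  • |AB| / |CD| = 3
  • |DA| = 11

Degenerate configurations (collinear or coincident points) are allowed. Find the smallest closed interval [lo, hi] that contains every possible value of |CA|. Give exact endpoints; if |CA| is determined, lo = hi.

|AB| ∈ {21}
|AD| ∈ {11}
|CD| ∈ {7}
|BD| ∈ [10, 32]
|AC| ∈ [4, 18]
|BC| ∈ [3, 39]

|CA| ∈ [4, 18]  (≈ [4.0000, 18.0000])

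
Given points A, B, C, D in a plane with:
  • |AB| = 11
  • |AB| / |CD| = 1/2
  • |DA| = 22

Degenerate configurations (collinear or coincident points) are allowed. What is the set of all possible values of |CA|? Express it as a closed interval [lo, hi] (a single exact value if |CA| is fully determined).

|CA| ∈ [0, 44]  (≈ [0.0000, 44.0000])

|AB| ∈ {11}
|AD| ∈ {22}
|CD| ∈ {22}
|BD| ∈ [11, 33]
|AC| ∈ [0, 44]
|BC| ∈ [0, 55]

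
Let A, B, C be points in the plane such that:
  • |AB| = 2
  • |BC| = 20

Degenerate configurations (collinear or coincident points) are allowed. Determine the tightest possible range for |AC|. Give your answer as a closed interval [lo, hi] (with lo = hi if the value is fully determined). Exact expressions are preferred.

|AB| ∈ {2}
|BC| ∈ {20}
|AC| ∈ [18, 22]

|AC| ∈ [18, 22]  (≈ [18.0000, 22.0000])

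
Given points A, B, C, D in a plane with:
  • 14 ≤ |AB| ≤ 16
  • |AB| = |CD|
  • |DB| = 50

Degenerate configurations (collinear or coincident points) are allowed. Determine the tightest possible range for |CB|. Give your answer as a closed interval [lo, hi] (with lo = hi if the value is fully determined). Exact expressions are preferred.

|AB| ∈ [14, 16]
|BD| ∈ {50}
|CD| ∈ [14, 16]
|AD| ∈ [34, 66]
|BC| ∈ [34, 66]
|AC| ∈ [18, 82]

|CB| ∈ [34, 66]  (≈ [34.0000, 66.0000])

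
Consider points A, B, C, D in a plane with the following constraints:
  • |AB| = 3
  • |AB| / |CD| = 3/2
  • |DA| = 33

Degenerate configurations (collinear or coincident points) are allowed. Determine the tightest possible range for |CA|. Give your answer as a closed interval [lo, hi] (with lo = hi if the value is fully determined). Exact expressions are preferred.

|CA| ∈ [31, 35]  (≈ [31.0000, 35.0000])

|AB| ∈ {3}
|AD| ∈ {33}
|CD| ∈ {2}
|BD| ∈ [30, 36]
|AC| ∈ [31, 35]
|BC| ∈ [28, 38]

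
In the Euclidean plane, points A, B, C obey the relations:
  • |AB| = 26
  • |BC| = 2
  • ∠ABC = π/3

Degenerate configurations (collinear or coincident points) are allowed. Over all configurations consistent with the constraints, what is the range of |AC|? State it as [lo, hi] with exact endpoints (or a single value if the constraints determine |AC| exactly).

|AB| ∈ {26}
|BC| ∈ {2}
|AC| ∈ {2·√(157)}

|AC| = 2·√(157)  (≈ 25.0599)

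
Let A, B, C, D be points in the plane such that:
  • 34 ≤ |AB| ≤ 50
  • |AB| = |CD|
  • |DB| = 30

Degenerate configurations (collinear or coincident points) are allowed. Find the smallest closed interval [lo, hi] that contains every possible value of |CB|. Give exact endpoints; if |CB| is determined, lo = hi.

|CB| ∈ [4, 80]  (≈ [4.0000, 80.0000])

|AB| ∈ [34, 50]
|BD| ∈ {30}
|CD| ∈ [34, 50]
|AD| ∈ [4, 80]
|BC| ∈ [4, 80]
|AC| ∈ [0, 130]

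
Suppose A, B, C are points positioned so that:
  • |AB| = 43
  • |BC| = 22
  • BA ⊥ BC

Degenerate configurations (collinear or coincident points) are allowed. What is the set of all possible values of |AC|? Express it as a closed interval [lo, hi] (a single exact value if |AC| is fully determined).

|AC| = √(2333)  (≈ 48.3011)

|AB| ∈ {43}
|BC| ∈ {22}
|AC| ∈ {√(2333)}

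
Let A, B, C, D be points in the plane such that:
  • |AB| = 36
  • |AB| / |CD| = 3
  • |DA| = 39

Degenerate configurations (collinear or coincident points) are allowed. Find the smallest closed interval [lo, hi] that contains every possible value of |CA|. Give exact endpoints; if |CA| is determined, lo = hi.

|AB| ∈ {36}
|AD| ∈ {39}
|CD| ∈ {12}
|BD| ∈ [3, 75]
|AC| ∈ [27, 51]
|BC| ∈ [0, 87]

|CA| ∈ [27, 51]  (≈ [27.0000, 51.0000])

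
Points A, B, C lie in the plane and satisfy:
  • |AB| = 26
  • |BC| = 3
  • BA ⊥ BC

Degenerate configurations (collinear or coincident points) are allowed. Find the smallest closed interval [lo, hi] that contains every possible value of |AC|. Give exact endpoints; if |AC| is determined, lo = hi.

|AC| = √(685)  (≈ 26.1725)

|AB| ∈ {26}
|BC| ∈ {3}
|AC| ∈ {√(685)}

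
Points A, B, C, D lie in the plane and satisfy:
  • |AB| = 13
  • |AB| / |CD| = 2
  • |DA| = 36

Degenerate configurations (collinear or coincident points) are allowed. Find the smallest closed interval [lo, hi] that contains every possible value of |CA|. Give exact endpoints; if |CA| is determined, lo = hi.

|AB| ∈ {13}
|AD| ∈ {36}
|CD| ∈ {13/2}
|BD| ∈ [23, 49]
|AC| ∈ [59/2, 85/2]
|BC| ∈ [33/2, 111/2]

|CA| ∈ [59/2, 85/2]  (≈ [29.5000, 42.5000])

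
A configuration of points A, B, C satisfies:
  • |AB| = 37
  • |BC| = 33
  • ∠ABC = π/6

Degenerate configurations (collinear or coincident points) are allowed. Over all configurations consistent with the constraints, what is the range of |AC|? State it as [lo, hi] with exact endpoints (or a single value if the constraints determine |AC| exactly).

|AC| = √(2458 - 1221·√(3))  (≈ 18.5247)

|AB| ∈ {37}
|BC| ∈ {33}
|AC| ∈ {√(2458 - 1221·√(3))}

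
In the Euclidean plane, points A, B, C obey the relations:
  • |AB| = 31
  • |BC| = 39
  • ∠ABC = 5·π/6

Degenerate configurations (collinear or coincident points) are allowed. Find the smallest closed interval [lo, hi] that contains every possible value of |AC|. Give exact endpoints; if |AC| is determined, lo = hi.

|AB| ∈ {31}
|BC| ∈ {39}
|AC| ∈ {√(1209·√(3) + 2482)}

|AC| = √(1209·√(3) + 2482)  (≈ 67.6465)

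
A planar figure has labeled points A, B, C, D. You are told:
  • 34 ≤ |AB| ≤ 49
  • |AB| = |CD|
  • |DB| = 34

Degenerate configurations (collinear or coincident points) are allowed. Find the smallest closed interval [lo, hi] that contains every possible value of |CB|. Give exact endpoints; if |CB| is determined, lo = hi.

|AB| ∈ [34, 49]
|BD| ∈ {34}
|CD| ∈ [34, 49]
|AD| ∈ [0, 83]
|BC| ∈ [0, 83]
|AC| ∈ [0, 132]

|CB| ∈ [0, 83]  (≈ [0.0000, 83.0000])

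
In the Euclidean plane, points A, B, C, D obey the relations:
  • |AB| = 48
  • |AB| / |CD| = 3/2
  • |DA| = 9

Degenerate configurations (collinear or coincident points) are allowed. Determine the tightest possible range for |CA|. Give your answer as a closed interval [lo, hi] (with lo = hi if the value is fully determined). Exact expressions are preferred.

|AB| ∈ {48}
|AD| ∈ {9}
|CD| ∈ {32}
|BD| ∈ [39, 57]
|AC| ∈ [23, 41]
|BC| ∈ [7, 89]

|CA| ∈ [23, 41]  (≈ [23.0000, 41.0000])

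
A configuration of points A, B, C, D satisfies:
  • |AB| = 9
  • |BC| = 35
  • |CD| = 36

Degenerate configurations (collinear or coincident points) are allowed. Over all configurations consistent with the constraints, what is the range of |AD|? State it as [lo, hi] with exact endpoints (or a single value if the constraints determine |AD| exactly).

|AD| ∈ [0, 80]  (≈ [0.0000, 80.0000])

|AB| ∈ {9}
|BC| ∈ {35}
|CD| ∈ {36}
|AC| ∈ [26, 44]
|BD| ∈ [1, 71]
|AD| ∈ [0, 80]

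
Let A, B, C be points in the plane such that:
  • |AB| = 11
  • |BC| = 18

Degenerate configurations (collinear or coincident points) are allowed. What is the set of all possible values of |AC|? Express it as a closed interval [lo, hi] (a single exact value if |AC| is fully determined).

|AB| ∈ {11}
|BC| ∈ {18}
|AC| ∈ [7, 29]

|AC| ∈ [7, 29]  (≈ [7.0000, 29.0000])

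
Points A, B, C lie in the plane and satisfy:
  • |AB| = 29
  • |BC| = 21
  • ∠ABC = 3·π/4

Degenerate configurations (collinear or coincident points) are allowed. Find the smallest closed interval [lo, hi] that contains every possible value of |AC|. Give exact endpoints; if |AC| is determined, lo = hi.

|AC| = √(609·√(2) + 1282)  (≈ 46.2953)

|AB| ∈ {29}
|BC| ∈ {21}
|AC| ∈ {√(609·√(2) + 1282)}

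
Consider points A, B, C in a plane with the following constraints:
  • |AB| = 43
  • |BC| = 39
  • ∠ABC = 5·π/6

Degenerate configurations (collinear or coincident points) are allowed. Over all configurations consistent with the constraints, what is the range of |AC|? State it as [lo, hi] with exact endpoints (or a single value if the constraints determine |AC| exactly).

|AB| ∈ {43}
|BC| ∈ {39}
|AC| ∈ {√(1677·√(3) + 3370)}

|AC| = √(1677·√(3) + 3370)  (≈ 79.2127)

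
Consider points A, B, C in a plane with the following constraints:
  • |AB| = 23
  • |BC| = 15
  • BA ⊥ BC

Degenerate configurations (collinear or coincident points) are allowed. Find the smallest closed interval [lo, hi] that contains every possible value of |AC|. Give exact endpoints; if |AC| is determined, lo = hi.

|AC| = √(754)  (≈ 27.4591)

|AB| ∈ {23}
|BC| ∈ {15}
|AC| ∈ {√(754)}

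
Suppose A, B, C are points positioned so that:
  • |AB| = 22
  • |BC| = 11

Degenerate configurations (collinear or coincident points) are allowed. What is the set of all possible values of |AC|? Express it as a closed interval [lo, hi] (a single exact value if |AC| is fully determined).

|AB| ∈ {22}
|BC| ∈ {11}
|AC| ∈ [11, 33]

|AC| ∈ [11, 33]  (≈ [11.0000, 33.0000])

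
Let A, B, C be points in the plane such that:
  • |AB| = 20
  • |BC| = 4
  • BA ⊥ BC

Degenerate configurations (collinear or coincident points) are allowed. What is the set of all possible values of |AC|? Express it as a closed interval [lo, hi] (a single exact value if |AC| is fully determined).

|AB| ∈ {20}
|BC| ∈ {4}
|AC| ∈ {4·√(26)}

|AC| = 4·√(26)  (≈ 20.3961)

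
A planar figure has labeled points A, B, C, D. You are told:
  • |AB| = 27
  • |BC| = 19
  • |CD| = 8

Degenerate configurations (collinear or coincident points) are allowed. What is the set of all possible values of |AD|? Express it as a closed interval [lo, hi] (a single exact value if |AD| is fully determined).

|AD| ∈ [0, 54]  (≈ [0.0000, 54.0000])

|AB| ∈ {27}
|BC| ∈ {19}
|CD| ∈ {8}
|AC| ∈ [8, 46]
|BD| ∈ [11, 27]
|AD| ∈ [0, 54]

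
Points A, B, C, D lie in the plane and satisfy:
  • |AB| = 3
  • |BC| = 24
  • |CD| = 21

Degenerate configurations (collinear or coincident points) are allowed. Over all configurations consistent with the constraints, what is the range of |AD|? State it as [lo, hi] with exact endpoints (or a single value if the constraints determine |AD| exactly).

|AB| ∈ {3}
|BC| ∈ {24}
|CD| ∈ {21}
|AC| ∈ [21, 27]
|BD| ∈ [3, 45]
|AD| ∈ [0, 48]

|AD| ∈ [0, 48]  (≈ [0.0000, 48.0000])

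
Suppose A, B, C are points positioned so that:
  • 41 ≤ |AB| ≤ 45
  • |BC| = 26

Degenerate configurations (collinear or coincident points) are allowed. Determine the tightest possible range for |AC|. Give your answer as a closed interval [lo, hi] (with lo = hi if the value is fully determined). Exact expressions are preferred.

|AB| ∈ [41, 45]
|BC| ∈ {26}
|AC| ∈ [15, 71]

|AC| ∈ [15, 71]  (≈ [15.0000, 71.0000])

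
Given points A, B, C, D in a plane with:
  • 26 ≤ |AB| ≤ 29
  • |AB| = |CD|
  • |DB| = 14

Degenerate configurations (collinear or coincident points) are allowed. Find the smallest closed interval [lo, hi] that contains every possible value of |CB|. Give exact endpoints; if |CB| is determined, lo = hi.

|AB| ∈ [26, 29]
|BD| ∈ {14}
|CD| ∈ [26, 29]
|AD| ∈ [12, 43]
|BC| ∈ [12, 43]
|AC| ∈ [0, 72]

|CB| ∈ [12, 43]  (≈ [12.0000, 43.0000])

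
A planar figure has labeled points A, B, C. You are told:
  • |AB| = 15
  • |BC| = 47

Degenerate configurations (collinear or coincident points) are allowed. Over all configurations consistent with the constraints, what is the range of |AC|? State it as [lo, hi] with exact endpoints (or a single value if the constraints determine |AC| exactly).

|AB| ∈ {15}
|BC| ∈ {47}
|AC| ∈ [32, 62]

|AC| ∈ [32, 62]  (≈ [32.0000, 62.0000])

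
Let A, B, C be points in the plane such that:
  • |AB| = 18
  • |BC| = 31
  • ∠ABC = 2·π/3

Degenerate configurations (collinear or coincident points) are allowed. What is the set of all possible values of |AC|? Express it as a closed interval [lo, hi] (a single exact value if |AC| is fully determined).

|AC| = √(1843)  (≈ 42.9302)

|AB| ∈ {18}
|BC| ∈ {31}
|AC| ∈ {√(1843)}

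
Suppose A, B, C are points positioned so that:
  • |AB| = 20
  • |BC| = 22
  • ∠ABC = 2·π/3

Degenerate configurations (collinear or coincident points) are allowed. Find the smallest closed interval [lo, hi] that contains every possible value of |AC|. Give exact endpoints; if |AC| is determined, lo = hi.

|AC| = 2·√(331)  (≈ 36.3868)

|AB| ∈ {20}
|BC| ∈ {22}
|AC| ∈ {2·√(331)}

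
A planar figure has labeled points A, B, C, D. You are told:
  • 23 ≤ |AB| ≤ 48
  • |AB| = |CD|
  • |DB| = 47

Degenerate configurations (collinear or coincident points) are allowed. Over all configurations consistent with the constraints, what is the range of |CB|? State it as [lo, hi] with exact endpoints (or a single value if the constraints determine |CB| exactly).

|AB| ∈ [23, 48]
|BD| ∈ {47}
|CD| ∈ [23, 48]
|AD| ∈ [0, 95]
|BC| ∈ [0, 95]
|AC| ∈ [0, 143]

|CB| ∈ [0, 95]  (≈ [0.0000, 95.0000])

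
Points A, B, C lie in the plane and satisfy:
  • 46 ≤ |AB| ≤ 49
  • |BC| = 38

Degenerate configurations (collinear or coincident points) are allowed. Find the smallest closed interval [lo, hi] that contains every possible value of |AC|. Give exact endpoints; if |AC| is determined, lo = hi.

|AC| ∈ [8, 87]  (≈ [8.0000, 87.0000])

|AB| ∈ [46, 49]
|BC| ∈ {38}
|AC| ∈ [8, 87]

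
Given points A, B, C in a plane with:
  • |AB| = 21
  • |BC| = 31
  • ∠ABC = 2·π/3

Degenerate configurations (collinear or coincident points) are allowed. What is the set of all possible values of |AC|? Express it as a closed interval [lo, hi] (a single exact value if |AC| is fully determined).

|AC| = √(2053)  (≈ 45.3100)

|AB| ∈ {21}
|BC| ∈ {31}
|AC| ∈ {√(2053)}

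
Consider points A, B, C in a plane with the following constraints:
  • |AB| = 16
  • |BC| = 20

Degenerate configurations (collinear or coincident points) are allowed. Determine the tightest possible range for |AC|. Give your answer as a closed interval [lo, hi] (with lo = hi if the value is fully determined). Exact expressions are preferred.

|AB| ∈ {16}
|BC| ∈ {20}
|AC| ∈ [4, 36]

|AC| ∈ [4, 36]  (≈ [4.0000, 36.0000])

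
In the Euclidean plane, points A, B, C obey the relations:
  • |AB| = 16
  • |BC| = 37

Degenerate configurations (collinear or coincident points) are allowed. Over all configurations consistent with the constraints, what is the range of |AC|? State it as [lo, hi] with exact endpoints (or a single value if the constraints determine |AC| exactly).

|AB| ∈ {16}
|BC| ∈ {37}
|AC| ∈ [21, 53]

|AC| ∈ [21, 53]  (≈ [21.0000, 53.0000])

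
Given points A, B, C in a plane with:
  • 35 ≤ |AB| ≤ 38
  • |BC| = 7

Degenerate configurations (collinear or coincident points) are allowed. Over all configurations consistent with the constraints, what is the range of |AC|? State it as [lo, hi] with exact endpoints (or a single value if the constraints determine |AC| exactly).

|AC| ∈ [28, 45]  (≈ [28.0000, 45.0000])

|AB| ∈ [35, 38]
|BC| ∈ {7}
|AC| ∈ [28, 45]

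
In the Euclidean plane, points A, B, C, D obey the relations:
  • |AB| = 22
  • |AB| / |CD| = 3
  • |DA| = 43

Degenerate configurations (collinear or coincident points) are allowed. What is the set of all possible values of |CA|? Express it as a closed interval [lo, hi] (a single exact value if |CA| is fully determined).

|AB| ∈ {22}
|AD| ∈ {43}
|CD| ∈ {22/3}
|BD| ∈ [21, 65]
|AC| ∈ [107/3, 151/3]
|BC| ∈ [41/3, 217/3]

|CA| ∈ [107/3, 151/3]  (≈ [35.6667, 50.3333])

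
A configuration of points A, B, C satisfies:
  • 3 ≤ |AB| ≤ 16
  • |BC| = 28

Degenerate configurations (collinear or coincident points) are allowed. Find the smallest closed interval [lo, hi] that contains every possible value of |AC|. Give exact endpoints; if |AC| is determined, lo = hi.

|AC| ∈ [12, 44]  (≈ [12.0000, 44.0000])

|AB| ∈ [3, 16]
|BC| ∈ {28}
|AC| ∈ [12, 44]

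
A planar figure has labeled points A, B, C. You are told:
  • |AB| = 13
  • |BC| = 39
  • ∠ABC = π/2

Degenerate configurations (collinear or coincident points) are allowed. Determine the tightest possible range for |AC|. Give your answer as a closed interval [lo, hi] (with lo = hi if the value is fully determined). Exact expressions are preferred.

|AC| = 13·√(10)  (≈ 41.1096)

|AB| ∈ {13}
|BC| ∈ {39}
|AC| ∈ {13·√(10)}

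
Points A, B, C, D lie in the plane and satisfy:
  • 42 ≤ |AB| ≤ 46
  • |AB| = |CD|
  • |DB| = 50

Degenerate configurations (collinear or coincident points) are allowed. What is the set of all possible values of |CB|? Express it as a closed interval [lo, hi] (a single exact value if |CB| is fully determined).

|AB| ∈ [42, 46]
|BD| ∈ {50}
|CD| ∈ [42, 46]
|AD| ∈ [4, 96]
|BC| ∈ [4, 96]
|AC| ∈ [0, 142]

|CB| ∈ [4, 96]  (≈ [4.0000, 96.0000])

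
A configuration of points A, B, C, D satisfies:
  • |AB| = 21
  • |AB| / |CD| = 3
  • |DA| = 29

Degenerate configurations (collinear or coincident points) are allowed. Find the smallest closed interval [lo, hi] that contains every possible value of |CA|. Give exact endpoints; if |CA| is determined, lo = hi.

|CA| ∈ [22, 36]  (≈ [22.0000, 36.0000])

|AB| ∈ {21}
|AD| ∈ {29}
|CD| ∈ {7}
|BD| ∈ [8, 50]
|AC| ∈ [22, 36]
|BC| ∈ [1, 57]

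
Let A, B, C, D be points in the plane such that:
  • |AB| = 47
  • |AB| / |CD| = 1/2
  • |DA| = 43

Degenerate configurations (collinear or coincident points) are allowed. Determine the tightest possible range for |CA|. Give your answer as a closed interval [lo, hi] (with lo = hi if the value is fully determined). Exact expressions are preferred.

|CA| ∈ [51, 137]  (≈ [51.0000, 137.0000])

|AB| ∈ {47}
|AD| ∈ {43}
|CD| ∈ {94}
|BD| ∈ [4, 90]
|AC| ∈ [51, 137]
|BC| ∈ [4, 184]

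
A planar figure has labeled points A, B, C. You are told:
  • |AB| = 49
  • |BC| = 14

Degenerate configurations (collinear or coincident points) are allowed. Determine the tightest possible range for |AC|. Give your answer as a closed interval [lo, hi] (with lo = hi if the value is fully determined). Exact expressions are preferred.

|AB| ∈ {49}
|BC| ∈ {14}
|AC| ∈ [35, 63]

|AC| ∈ [35, 63]  (≈ [35.0000, 63.0000])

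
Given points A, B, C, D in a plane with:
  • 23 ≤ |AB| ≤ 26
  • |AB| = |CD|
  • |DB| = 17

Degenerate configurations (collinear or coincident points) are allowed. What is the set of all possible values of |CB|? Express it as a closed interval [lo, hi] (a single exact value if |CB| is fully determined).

|CB| ∈ [6, 43]  (≈ [6.0000, 43.0000])

|AB| ∈ [23, 26]
|BD| ∈ {17}
|CD| ∈ [23, 26]
|AD| ∈ [6, 43]
|BC| ∈ [6, 43]
|AC| ∈ [0, 69]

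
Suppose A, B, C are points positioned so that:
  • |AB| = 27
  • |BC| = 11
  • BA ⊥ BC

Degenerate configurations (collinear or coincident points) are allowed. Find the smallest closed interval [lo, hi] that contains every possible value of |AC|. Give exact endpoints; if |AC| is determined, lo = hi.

|AC| = 5·√(34)  (≈ 29.1548)

|AB| ∈ {27}
|BC| ∈ {11}
|AC| ∈ {5·√(34)}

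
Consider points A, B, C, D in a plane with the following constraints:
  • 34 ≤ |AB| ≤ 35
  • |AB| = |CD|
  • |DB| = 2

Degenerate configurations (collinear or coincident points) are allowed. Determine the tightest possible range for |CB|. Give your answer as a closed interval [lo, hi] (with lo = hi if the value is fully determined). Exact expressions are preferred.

|CB| ∈ [32, 37]  (≈ [32.0000, 37.0000])

|AB| ∈ [34, 35]
|BD| ∈ {2}
|CD| ∈ [34, 35]
|AD| ∈ [32, 37]
|BC| ∈ [32, 37]
|AC| ∈ [0, 72]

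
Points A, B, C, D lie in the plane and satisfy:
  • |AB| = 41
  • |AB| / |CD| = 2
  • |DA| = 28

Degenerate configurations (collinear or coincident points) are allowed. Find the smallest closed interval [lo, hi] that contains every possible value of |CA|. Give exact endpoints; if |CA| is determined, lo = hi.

|CA| ∈ [15/2, 97/2]  (≈ [7.5000, 48.5000])

|AB| ∈ {41}
|AD| ∈ {28}
|CD| ∈ {41/2}
|BD| ∈ [13, 69]
|AC| ∈ [15/2, 97/2]
|BC| ∈ [0, 179/2]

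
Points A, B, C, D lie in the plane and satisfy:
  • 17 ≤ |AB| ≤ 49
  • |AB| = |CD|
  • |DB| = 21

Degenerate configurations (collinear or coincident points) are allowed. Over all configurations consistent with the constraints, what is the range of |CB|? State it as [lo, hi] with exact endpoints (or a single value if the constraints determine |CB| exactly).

|CB| ∈ [0, 70]  (≈ [0.0000, 70.0000])

|AB| ∈ [17, 49]
|BD| ∈ {21}
|CD| ∈ [17, 49]
|AD| ∈ [0, 70]
|BC| ∈ [0, 70]
|AC| ∈ [0, 119]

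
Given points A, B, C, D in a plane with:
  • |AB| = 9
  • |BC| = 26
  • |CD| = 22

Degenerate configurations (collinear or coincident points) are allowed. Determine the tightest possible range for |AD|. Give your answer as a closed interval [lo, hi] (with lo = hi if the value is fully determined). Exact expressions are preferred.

|AB| ∈ {9}
|BC| ∈ {26}
|CD| ∈ {22}
|AC| ∈ [17, 35]
|BD| ∈ [4, 48]
|AD| ∈ [0, 57]

|AD| ∈ [0, 57]  (≈ [0.0000, 57.0000])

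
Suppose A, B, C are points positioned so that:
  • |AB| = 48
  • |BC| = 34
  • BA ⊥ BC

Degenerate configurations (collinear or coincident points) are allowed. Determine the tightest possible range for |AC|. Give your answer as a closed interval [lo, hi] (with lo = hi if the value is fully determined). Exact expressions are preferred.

|AB| ∈ {48}
|BC| ∈ {34}
|AC| ∈ {2·√(865)}

|AC| = 2·√(865)  (≈ 58.8218)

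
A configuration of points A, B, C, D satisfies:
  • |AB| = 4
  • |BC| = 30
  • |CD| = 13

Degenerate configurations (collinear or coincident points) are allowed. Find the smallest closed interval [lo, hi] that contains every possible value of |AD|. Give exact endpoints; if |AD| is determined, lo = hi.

|AD| ∈ [13, 47]  (≈ [13.0000, 47.0000])

|AB| ∈ {4}
|BC| ∈ {30}
|CD| ∈ {13}
|AC| ∈ [26, 34]
|BD| ∈ [17, 43]
|AD| ∈ [13, 47]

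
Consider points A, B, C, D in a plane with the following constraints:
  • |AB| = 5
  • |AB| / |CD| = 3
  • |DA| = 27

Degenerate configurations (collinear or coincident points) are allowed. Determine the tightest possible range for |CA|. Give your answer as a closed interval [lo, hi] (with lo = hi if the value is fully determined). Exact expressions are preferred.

|CA| ∈ [76/3, 86/3]  (≈ [25.3333, 28.6667])

|AB| ∈ {5}
|AD| ∈ {27}
|CD| ∈ {5/3}
|BD| ∈ [22, 32]
|AC| ∈ [76/3, 86/3]
|BC| ∈ [61/3, 101/3]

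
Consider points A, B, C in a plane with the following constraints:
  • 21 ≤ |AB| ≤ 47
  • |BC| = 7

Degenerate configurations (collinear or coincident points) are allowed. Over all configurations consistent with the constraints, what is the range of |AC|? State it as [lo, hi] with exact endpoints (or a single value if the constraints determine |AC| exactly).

|AC| ∈ [14, 54]  (≈ [14.0000, 54.0000])

|AB| ∈ [21, 47]
|BC| ∈ {7}
|AC| ∈ [14, 54]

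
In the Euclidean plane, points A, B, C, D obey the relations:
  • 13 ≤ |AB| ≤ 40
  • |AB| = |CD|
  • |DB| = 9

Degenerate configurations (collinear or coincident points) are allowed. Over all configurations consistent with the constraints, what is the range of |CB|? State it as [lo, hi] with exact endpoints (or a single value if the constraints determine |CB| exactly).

|AB| ∈ [13, 40]
|BD| ∈ {9}
|CD| ∈ [13, 40]
|AD| ∈ [4, 49]
|BC| ∈ [4, 49]
|AC| ∈ [0, 89]

|CB| ∈ [4, 49]  (≈ [4.0000, 49.0000])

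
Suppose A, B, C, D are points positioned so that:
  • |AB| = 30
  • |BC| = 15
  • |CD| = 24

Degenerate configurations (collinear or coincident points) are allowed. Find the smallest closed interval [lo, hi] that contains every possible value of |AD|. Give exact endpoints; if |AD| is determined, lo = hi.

|AB| ∈ {30}
|BC| ∈ {15}
|CD| ∈ {24}
|AC| ∈ [15, 45]
|BD| ∈ [9, 39]
|AD| ∈ [0, 69]

|AD| ∈ [0, 69]  (≈ [0.0000, 69.0000])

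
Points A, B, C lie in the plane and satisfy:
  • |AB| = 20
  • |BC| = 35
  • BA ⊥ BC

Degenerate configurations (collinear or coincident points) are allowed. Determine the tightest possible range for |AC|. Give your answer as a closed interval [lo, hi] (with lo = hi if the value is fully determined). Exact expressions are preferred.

|AB| ∈ {20}
|BC| ∈ {35}
|AC| ∈ {5·√(65)}

|AC| = 5·√(65)  (≈ 40.3113)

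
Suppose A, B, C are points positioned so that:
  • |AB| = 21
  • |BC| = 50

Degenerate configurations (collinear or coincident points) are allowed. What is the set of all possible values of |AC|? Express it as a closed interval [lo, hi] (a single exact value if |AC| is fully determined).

|AC| ∈ [29, 71]  (≈ [29.0000, 71.0000])

|AB| ∈ {21}
|BC| ∈ {50}
|AC| ∈ [29, 71]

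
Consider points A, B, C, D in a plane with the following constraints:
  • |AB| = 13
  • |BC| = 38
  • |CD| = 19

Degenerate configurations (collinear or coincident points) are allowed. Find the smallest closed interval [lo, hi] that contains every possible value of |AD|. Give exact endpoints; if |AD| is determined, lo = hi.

|AB| ∈ {13}
|BC| ∈ {38}
|CD| ∈ {19}
|AC| ∈ [25, 51]
|BD| ∈ [19, 57]
|AD| ∈ [6, 70]

|AD| ∈ [6, 70]  (≈ [6.0000, 70.0000])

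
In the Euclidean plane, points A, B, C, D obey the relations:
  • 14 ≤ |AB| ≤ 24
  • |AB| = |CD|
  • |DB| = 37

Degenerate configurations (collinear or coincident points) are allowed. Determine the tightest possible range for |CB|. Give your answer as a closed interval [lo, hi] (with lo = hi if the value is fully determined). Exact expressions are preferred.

|AB| ∈ [14, 24]
|BD| ∈ {37}
|CD| ∈ [14, 24]
|AD| ∈ [13, 61]
|BC| ∈ [13, 61]
|AC| ∈ [0, 85]

|CB| ∈ [13, 61]  (≈ [13.0000, 61.0000])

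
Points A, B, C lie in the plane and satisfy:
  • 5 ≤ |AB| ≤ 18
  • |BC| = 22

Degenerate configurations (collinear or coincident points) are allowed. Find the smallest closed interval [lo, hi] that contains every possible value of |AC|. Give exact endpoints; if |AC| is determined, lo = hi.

|AB| ∈ [5, 18]
|BC| ∈ {22}
|AC| ∈ [4, 40]

|AC| ∈ [4, 40]  (≈ [4.0000, 40.0000])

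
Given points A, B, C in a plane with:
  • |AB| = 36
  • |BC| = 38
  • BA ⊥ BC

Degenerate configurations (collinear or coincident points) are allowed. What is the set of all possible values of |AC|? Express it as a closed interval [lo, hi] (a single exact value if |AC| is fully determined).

|AC| = 2·√(685)  (≈ 52.3450)

|AB| ∈ {36}
|BC| ∈ {38}
|AC| ∈ {2·√(685)}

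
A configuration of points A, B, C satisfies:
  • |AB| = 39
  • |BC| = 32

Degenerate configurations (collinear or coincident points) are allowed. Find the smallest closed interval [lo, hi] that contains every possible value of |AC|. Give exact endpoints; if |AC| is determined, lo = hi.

|AB| ∈ {39}
|BC| ∈ {32}
|AC| ∈ [7, 71]

|AC| ∈ [7, 71]  (≈ [7.0000, 71.0000])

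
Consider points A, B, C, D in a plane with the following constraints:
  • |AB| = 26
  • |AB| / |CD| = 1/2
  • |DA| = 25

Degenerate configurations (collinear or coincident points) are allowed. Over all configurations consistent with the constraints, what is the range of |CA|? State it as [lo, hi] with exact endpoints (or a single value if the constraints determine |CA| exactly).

|AB| ∈ {26}
|AD| ∈ {25}
|CD| ∈ {52}
|BD| ∈ [1, 51]
|AC| ∈ [27, 77]
|BC| ∈ [1, 103]

|CA| ∈ [27, 77]  (≈ [27.0000, 77.0000])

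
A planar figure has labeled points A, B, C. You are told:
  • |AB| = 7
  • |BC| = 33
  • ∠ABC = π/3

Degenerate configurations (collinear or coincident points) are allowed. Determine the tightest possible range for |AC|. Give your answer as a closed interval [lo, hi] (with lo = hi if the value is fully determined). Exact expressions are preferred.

|AB| ∈ {7}
|BC| ∈ {33}
|AC| ∈ {√(907)}

|AC| = √(907)  (≈ 30.1164)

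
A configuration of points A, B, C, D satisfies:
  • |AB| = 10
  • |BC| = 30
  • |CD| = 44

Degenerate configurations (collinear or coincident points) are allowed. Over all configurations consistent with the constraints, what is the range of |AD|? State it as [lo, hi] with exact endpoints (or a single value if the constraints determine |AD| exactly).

|AD| ∈ [4, 84]  (≈ [4.0000, 84.0000])

|AB| ∈ {10}
|BC| ∈ {30}
|CD| ∈ {44}
|AC| ∈ [20, 40]
|BD| ∈ [14, 74]
|AD| ∈ [4, 84]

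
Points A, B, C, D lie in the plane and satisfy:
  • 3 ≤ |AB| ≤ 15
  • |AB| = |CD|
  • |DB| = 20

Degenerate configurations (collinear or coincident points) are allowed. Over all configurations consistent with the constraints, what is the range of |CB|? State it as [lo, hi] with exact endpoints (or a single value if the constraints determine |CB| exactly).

|CB| ∈ [5, 35]  (≈ [5.0000, 35.0000])

|AB| ∈ [3, 15]
|BD| ∈ {20}
|CD| ∈ [3, 15]
|AD| ∈ [5, 35]
|BC| ∈ [5, 35]
|AC| ∈ [0, 50]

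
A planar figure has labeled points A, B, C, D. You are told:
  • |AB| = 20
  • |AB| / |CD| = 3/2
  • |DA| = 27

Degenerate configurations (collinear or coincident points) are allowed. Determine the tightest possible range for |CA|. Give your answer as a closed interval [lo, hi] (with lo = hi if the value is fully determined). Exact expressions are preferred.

|AB| ∈ {20}
|AD| ∈ {27}
|CD| ∈ {40/3}
|BD| ∈ [7, 47]
|AC| ∈ [41/3, 121/3]
|BC| ∈ [0, 181/3]

|CA| ∈ [41/3, 121/3]  (≈ [13.6667, 40.3333])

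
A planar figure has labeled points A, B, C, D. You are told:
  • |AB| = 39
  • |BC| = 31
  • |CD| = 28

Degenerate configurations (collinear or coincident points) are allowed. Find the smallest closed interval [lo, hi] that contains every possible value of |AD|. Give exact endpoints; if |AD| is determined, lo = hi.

|AD| ∈ [0, 98]  (≈ [0.0000, 98.0000])

|AB| ∈ {39}
|BC| ∈ {31}
|CD| ∈ {28}
|AC| ∈ [8, 70]
|BD| ∈ [3, 59]
|AD| ∈ [0, 98]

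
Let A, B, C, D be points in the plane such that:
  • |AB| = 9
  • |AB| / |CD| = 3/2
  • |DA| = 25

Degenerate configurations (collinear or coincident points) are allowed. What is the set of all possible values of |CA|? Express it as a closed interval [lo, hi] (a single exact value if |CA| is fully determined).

|CA| ∈ [19, 31]  (≈ [19.0000, 31.0000])

|AB| ∈ {9}
|AD| ∈ {25}
|CD| ∈ {6}
|BD| ∈ [16, 34]
|AC| ∈ [19, 31]
|BC| ∈ [10, 40]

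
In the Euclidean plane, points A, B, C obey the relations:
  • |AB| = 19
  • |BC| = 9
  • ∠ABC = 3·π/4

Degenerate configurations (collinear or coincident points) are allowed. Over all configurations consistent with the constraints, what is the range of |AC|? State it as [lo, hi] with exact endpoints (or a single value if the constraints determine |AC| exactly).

|AC| = √(171·√(2) + 442)  (≈ 26.1502)

|AB| ∈ {19}
|BC| ∈ {9}
|AC| ∈ {√(171·√(2) + 442)}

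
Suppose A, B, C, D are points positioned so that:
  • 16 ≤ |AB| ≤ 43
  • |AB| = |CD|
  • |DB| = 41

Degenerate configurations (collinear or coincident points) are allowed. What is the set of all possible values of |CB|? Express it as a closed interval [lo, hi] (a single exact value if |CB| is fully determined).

|AB| ∈ [16, 43]
|BD| ∈ {41}
|CD| ∈ [16, 43]
|AD| ∈ [0, 84]
|BC| ∈ [0, 84]
|AC| ∈ [0, 127]

|CB| ∈ [0, 84]  (≈ [0.0000, 84.0000])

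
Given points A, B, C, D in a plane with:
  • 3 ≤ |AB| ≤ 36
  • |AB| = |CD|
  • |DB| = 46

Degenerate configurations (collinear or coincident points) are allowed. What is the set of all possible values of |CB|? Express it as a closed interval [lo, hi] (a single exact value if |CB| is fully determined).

|CB| ∈ [10, 82]  (≈ [10.0000, 82.0000])

|AB| ∈ [3, 36]
|BD| ∈ {46}
|CD| ∈ [3, 36]
|AD| ∈ [10, 82]
|BC| ∈ [10, 82]
|AC| ∈ [0, 118]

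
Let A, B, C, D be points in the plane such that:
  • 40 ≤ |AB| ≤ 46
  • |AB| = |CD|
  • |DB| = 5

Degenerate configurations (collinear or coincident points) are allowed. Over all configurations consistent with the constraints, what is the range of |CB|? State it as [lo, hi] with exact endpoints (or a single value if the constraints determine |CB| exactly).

|CB| ∈ [35, 51]  (≈ [35.0000, 51.0000])

|AB| ∈ [40, 46]
|BD| ∈ {5}
|CD| ∈ [40, 46]
|AD| ∈ [35, 51]
|BC| ∈ [35, 51]
|AC| ∈ [0, 97]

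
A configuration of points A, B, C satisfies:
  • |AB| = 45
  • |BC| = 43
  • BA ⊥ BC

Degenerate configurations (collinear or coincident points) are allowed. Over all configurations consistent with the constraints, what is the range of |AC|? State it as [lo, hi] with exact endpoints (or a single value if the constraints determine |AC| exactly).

|AC| = √(3874)  (≈ 62.2415)

|AB| ∈ {45}
|BC| ∈ {43}
|AC| ∈ {√(3874)}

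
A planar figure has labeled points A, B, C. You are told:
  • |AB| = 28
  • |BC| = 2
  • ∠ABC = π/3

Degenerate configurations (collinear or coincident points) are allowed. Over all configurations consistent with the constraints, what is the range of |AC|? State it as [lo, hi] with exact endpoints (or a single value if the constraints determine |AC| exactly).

|AC| = 2·√(183)  (≈ 27.0555)

|AB| ∈ {28}
|BC| ∈ {2}
|AC| ∈ {2·√(183)}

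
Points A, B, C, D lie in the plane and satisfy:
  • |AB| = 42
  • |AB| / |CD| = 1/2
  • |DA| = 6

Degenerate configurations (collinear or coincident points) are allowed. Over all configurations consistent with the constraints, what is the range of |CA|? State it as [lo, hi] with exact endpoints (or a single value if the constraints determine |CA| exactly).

|AB| ∈ {42}
|AD| ∈ {6}
|CD| ∈ {84}
|BD| ∈ [36, 48]
|AC| ∈ [78, 90]
|BC| ∈ [36, 132]

|CA| ∈ [78, 90]  (≈ [78.0000, 90.0000])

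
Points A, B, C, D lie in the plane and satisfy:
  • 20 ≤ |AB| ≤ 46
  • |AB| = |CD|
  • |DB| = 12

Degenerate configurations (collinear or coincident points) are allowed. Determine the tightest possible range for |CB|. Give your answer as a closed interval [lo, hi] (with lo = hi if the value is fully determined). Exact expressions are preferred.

|CB| ∈ [8, 58]  (≈ [8.0000, 58.0000])

|AB| ∈ [20, 46]
|BD| ∈ {12}
|CD| ∈ [20, 46]
|AD| ∈ [8, 58]
|BC| ∈ [8, 58]
|AC| ∈ [0, 104]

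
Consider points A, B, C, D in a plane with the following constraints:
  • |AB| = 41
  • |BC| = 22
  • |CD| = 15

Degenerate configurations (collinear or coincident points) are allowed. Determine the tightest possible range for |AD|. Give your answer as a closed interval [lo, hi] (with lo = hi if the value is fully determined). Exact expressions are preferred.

|AB| ∈ {41}
|BC| ∈ {22}
|CD| ∈ {15}
|AC| ∈ [19, 63]
|BD| ∈ [7, 37]
|AD| ∈ [4, 78]

|AD| ∈ [4, 78]  (≈ [4.0000, 78.0000])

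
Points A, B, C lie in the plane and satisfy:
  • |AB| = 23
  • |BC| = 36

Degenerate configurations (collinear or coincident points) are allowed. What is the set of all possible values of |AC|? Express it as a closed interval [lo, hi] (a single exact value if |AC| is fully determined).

|AB| ∈ {23}
|BC| ∈ {36}
|AC| ∈ [13, 59]

|AC| ∈ [13, 59]  (≈ [13.0000, 59.0000])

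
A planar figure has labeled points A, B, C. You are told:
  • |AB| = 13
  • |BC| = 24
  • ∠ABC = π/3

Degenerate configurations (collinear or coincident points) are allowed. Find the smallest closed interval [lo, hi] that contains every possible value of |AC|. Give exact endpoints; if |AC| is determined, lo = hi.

|AB| ∈ {13}
|BC| ∈ {24}
|AC| ∈ {√(433)}

|AC| = √(433)  (≈ 20.8087)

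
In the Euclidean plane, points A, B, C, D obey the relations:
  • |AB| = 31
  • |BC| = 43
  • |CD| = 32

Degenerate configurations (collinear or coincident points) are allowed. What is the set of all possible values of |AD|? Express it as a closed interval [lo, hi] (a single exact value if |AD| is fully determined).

|AD| ∈ [0, 106]  (≈ [0.0000, 106.0000])

|AB| ∈ {31}
|BC| ∈ {43}
|CD| ∈ {32}
|AC| ∈ [12, 74]
|BD| ∈ [11, 75]
|AD| ∈ [0, 106]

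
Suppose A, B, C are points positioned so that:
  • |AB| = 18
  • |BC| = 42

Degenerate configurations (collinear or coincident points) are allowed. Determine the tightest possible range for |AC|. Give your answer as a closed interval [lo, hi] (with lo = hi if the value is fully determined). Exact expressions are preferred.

|AB| ∈ {18}
|BC| ∈ {42}
|AC| ∈ [24, 60]

|AC| ∈ [24, 60]  (≈ [24.0000, 60.0000])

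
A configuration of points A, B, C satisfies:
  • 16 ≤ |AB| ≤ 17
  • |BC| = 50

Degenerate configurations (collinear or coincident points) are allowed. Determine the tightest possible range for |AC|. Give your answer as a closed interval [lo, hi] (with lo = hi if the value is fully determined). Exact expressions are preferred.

|AC| ∈ [33, 67]  (≈ [33.0000, 67.0000])

|AB| ∈ [16, 17]
|BC| ∈ {50}
|AC| ∈ [33, 67]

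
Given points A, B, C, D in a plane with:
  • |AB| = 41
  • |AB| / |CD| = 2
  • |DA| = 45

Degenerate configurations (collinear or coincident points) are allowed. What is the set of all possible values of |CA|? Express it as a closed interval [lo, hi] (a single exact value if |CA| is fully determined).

|CA| ∈ [49/2, 131/2]  (≈ [24.5000, 65.5000])

|AB| ∈ {41}
|AD| ∈ {45}
|CD| ∈ {41/2}
|BD| ∈ [4, 86]
|AC| ∈ [49/2, 131/2]
|BC| ∈ [0, 213/2]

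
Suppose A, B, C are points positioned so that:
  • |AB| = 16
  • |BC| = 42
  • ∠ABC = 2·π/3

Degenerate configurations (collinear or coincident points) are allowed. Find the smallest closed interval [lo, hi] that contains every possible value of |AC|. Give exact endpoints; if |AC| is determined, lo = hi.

|AB| ∈ {16}
|BC| ∈ {42}
|AC| ∈ {2·√(673)}

|AC| = 2·√(673)  (≈ 51.8845)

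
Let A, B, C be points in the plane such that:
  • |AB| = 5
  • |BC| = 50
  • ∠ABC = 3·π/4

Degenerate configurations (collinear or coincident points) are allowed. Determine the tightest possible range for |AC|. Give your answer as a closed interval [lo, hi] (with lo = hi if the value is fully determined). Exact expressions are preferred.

|AB| ∈ {5}
|BC| ∈ {50}
|AC| ∈ {5·√(10·√(2) + 101)}

|AC| = 5·√(10·√(2) + 101)  (≈ 53.6522)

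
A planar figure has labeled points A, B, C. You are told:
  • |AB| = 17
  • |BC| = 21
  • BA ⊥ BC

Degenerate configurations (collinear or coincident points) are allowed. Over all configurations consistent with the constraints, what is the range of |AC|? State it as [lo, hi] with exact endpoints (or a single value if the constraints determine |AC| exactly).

|AB| ∈ {17}
|BC| ∈ {21}
|AC| ∈ {√(730)}

|AC| = √(730)  (≈ 27.0185)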